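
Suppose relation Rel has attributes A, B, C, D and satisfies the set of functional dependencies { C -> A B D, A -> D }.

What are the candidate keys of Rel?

C

Attribute C never appears on the right-hand side of any dependency, so C must belong to every candidate key.
{C}⁺ = {A, B, C, D}, which is all of the schema, so {C} is the only candidate key.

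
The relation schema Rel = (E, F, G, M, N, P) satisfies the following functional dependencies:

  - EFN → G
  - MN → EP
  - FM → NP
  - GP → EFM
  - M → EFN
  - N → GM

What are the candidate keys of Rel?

M; N; GP

{M}⁺: M→EFN adds E, F, N; N→GM adds G; MN→EP adds P → {E, F, G, M, N, P}.
{N}⁺: N→GM adds G, M; MN→EP adds E, P; GP→EFM adds F → {E, F, G, M, N, P}.
{G, P}⁺: GP→EFM adds E, F, M; M→EFN adds N → {E, F, G, M, N, P}. Minimal: {P}⁺ = {P}; {G}⁺ = {G} — none reach the full schema.
Any other superkey contains one of these as a subset, so there are no further candidate keys.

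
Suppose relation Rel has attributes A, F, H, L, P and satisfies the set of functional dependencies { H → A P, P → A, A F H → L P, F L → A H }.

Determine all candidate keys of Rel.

{F, H}, {F, L}

Attribute F never appears on the right-hand side of any dependency, so F must belong to every candidate key.
{F}⁺ = {F}, which is not all of the schema, so we must add further attributes.
{F, H}⁺: H→AP adds A, P; AFH→LP adds L → {A, F, H, L, P}. Minimal: {H}⁺ = {A, H, P}; {F}⁺ = {F} — none reach the full schema.
{F, L}⁺: FL→AH adds A, H; H→AP adds P → {A, F, H, L, P}. Minimal: {L}⁺ = {L}; {F}⁺ = {F} — none reach the full schema.
Any other superkey contains one of these as a subset, so there are no further candidate keys.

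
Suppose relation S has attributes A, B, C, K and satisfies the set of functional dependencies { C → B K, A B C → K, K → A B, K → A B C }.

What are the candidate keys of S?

{C}⁺: C→BK adds B, K; K→AB adds A → {A, B, C, K}.
{K}⁺: K→AB adds A, B; K→ABC adds C → {A, B, C, K}.
Any other superkey contains one of these as a subset, so there are no further candidate keys.

(C), (K)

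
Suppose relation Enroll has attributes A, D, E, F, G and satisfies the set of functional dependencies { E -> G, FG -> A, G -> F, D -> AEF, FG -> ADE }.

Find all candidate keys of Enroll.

{D}; {E}; {G}

{D}⁺: D→AEF adds A, E, F; E→G adds G → {A, D, E, F, G}.
{E}⁺: E→G adds G; G→F adds F; FG→ADE adds A, D → {A, D, E, F, G}.
{G}⁺: G→F adds F; FG→ADE adds A, D, E → {A, D, E, F, G}.
Any other superkey contains one of these as a subset, so there are no further candidate keys.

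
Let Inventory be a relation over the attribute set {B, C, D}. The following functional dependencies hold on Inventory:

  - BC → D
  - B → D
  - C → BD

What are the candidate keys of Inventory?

Attribute C never appears on the right-hand side of any dependency, so C must belong to every candidate key.
{C}⁺ = {B, C, D}, which is all of the schema, so {C} is the only candidate key.

{C}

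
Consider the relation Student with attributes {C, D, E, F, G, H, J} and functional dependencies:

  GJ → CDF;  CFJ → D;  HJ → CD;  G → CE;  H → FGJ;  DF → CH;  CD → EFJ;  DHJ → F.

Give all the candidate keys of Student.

{H}⁺: H→FGJ adds F, G, J; GJ→CDF adds C, D; G→CE adds E → {C, D, E, F, G, H, J}.
{C, D}⁺: CD→EFJ adds E, F, J; DF→CH adds H; H→FGJ adds G → {C, D, E, F, G, H, J}.
{D, F}⁺: DF→CH adds C, H; CD→EFJ adds E, J; H→FGJ adds G → {C, D, E, F, G, H, J}.
{D, G}⁺: G→CE adds C, E; CD→EFJ adds F, J; DF→CH adds H → {C, D, E, F, G, H, J}.
{G, J}⁺: GJ→CDF adds C, D, F; G→CE adds E; DF→CH adds H → {C, D, E, F, G, H, J}.
{C, F, J}⁺: CFJ→D adds D; DF→CH adds H; CD→EFJ adds E; H→FGJ adds G → {C, D, E, F, G, H, J}.

(H); (C, D); (D, F); (D, G); (G, J); (C, F, J)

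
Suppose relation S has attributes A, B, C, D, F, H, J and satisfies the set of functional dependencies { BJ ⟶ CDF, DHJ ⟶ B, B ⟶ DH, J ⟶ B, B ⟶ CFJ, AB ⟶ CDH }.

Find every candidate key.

{A, B}, {A, J}

Attribute A never appears on the right-hand side of any dependency, so A must belong to every candidate key.
{A}⁺ = {A}, which is not all of the schema, so we must add further attributes.
{A, B}⁺: B→DH adds D, H; B→CFJ adds C, F, J → {A, B, C, D, F, H, J}.
{A, J}⁺: J→B adds B; B→CFJ adds C, F; AB→CDH adds D, H → {A, B, C, D, F, H, J}.
Any other superkey contains one of these as a subset, so there are no further candidate keys.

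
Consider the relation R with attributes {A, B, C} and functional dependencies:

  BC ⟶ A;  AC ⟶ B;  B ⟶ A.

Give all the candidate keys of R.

Attribute C never appears on the right-hand side of any dependency, so C must belong to every candidate key.
{C}⁺ = {C}, which is not all of the schema, so we must add further attributes.
{A, C}⁺: AC→B adds B → {A, B, C}.
{B, C}⁺: BC→A adds A → {A, B, C}.

(A, C); (B, C)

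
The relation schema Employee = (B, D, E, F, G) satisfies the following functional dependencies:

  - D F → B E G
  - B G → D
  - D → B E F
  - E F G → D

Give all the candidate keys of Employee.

{D}⁺: D→BEF adds B, E, F; DF→BEG adds G → {B, D, E, F, G}.
{B, G}⁺: BG→D adds D; D→BEF adds E, F → {B, D, E, F, G}. Minimal: {G}⁺ = {G}; {B}⁺ = {B} — none reach the full schema.
{E, F, G}⁺: EFG→D adds D; DF→BEG adds B → {B, D, E, F, G}. Minimal: {F, G}⁺ = {F, G}; {E, G}⁺ = {E, G}; {E, F}⁺ = {E, F} — none reach the full schema.
Any other superkey contains one of these as a subset, so there are no further candidate keys.

{D}, {B, G}, {E, F, G}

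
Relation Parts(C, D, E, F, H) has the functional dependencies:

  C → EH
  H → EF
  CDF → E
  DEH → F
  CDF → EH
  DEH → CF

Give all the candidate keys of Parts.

{C, D}, {D, H}

Attribute D never appears on the right-hand side of any dependency, so D must belong to every candidate key.
{D}⁺ = {D}, which is not all of the schema, so we must add further attributes.
{C, D}⁺: C→EH adds E, H; H→EF adds F → {C, D, E, F, H}.
{D, H}⁺: H→EF adds E, F; DEH→CF adds C → {C, D, E, F, H}.
Any other superkey contains one of these as a subset, so there are no further candidate keys.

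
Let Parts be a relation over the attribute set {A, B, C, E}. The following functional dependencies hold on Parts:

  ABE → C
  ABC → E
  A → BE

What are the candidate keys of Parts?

(A)

Attribute A never appears on the right-hand side of any dependency, so A must belong to every candidate key.
{A}⁺ = {A, B, C, E}, which is all of the schema, so {A} is the only candidate key.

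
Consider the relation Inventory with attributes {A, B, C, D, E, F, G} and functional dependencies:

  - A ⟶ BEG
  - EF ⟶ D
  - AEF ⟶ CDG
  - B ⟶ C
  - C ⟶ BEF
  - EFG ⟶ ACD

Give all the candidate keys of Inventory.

A; BG; CG; EFG

{A}⁺: A→BEG adds B, E, G; B→C adds C; C→BEF adds F; EFG→ACD adds D → {A, B, C, D, E, F, G}.
{B, G}⁺: B→C adds C; C→BEF adds E, F; EFG→ACD adds A, D → {A, B, C, D, E, F, G}.
{C, G}⁺: C→BEF adds B, E, F; EFG→ACD adds A, D → {A, B, C, D, E, F, G}.
{E, F, G}⁺: EF→D adds D; EFG→ACD adds A, C; A→BEG adds B → {A, B, C, D, E, F, G}.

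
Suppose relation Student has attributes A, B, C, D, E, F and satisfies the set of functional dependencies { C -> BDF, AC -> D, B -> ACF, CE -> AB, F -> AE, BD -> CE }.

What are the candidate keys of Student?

{B}⁺: B→ACF adds A, C, F; F→AE adds E; C→BDF adds D → {A, B, C, D, E, F}.
{C}⁺: C→BDF adds B, D, F; B→ACF adds A; F→AE adds E → {A, B, C, D, E, F}.

{B}, {C}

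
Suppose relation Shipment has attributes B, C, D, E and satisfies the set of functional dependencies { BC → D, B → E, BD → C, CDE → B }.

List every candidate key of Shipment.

{B, C}⁺: BC→D adds D; B→E adds E → {B, C, D, E}. Minimal: {C}⁺ = {C}; {B}⁺ = {B, E} — none reach the full schema.
{B, D}⁺: B→E adds E; BD→C adds C → {B, C, D, E}. Minimal: {D}⁺ = {D}; {B}⁺ = {B, E} — none reach the full schema.
{C, D, E}⁺: CDE→B adds B → {B, C, D, E}. Minimal: {D, E}⁺ = {D, E}; {C, E}⁺ = {C, E}; {C, D}⁺ = {C, D} — none reach the full schema.

{B, C}, {B, D}, {C, D, E}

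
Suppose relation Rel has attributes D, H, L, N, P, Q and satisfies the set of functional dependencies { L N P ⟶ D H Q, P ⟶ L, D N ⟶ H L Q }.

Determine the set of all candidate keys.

NP

Attributes N, P never appear on any right-hand side, so every candidate key must contain {N, P}.
{N, P}⁺ = {D, H, L, N, P, Q}, which is all of the schema, so {N, P} is the only candidate key.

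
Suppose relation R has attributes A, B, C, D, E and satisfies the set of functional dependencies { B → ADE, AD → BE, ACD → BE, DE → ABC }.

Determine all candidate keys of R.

{B}⁺: B→ADE adds A, D, E; DE→ABC adds C → {A, B, C, D, E}.
{A, D}⁺: AD→BE adds B, E; DE→ABC adds C → {A, B, C, D, E}.
{D, E}⁺: DE→ABC adds A, B, C → {A, B, C, D, E}.

(B); (A, D); (D, E)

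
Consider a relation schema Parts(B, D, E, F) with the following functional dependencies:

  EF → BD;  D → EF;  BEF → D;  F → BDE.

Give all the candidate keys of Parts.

{D}⁺: D→EF adds E, F; F→BDE adds B → {B, D, E, F}.
{F}⁺: F→BDE adds B, D, E → {B, D, E, F}.
Any other superkey contains one of these as a subset, so there are no further candidate keys.

D, F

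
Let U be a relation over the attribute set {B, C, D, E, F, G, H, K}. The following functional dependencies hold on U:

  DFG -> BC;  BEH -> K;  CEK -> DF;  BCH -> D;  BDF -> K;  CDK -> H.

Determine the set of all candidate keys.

Attributes E, G never appear on any right-hand side, so every candidate key must contain {E, G}.
{E, G}⁺ = {E, G}, which is not all of the schema, so we must add further attributes.
{C, E, G, K}⁺: CEK→DF adds D, F; CDK→H adds H; DFG→BC adds B → {B, C, D, E, F, G, H, K}. Minimal: {E, G, K}⁺ = {E, G, K}; {C, G, K}⁺ = {C, G, K}; {C, E, K}⁺ = {C, D, E, F, H, K}; … — none reach the full schema.
{D, E, F, G}⁺: DFG→BC adds B, C; BDF→K adds K; CDK→H adds H → {B, C, D, E, F, G, H, K}. Minimal: {E, F, G}⁺ = {E, F, G}; {D, F, G}⁺ = {B, C, D, F, G, H, K}; {D, E, G}⁺ = {D, E, G}; … — none reach the full schema.
{B, C, E, G, H}⁺: BEH→K adds K; CEK→DF adds D, F → {B, C, D, E, F, G, H, K}. Minimal: {C, E, G, H}⁺ = {C, E, G, H}; {B, E, G, H}⁺ = {B, E, G, H, K}; {B, C, G, H}⁺ = {B, C, D, G, H}; … — none reach the full schema.

{C, E, G, K}, {D, E, F, G}, {B, C, E, G, H}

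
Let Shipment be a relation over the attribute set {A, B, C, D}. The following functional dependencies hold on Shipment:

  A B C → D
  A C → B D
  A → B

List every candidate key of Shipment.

{A, C}⁺: AC→BD adds B, D → {A, B, C, D}. Minimal: {C}⁺ = {C}; {A}⁺ = {A, B} — none reach the full schema.
No other minimal superkey exists.

{A, C}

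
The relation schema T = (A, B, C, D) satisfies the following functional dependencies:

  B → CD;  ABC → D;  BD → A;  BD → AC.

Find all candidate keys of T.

Attribute B never appears on the right-hand side of any dependency, so B must belong to every candidate key.
{B}⁺ = {A, B, C, D}, which is all of the schema, so {B} is the only candidate key.

(B)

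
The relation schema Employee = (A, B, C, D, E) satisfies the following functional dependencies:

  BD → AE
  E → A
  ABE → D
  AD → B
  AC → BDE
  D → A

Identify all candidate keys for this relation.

Attribute C never appears on the right-hand side of any dependency, so C must belong to every candidate key.
{C}⁺ = {C}, which is not all of the schema, so we must add further attributes.
{A, C}⁺: AC→BDE adds B, D, E → {A, B, C, D, E}.
{C, D}⁺: D→A adds A; AD→B adds B; AC→BDE adds E → {A, B, C, D, E}.
{C, E}⁺: E→A adds A; AC→BDE adds B, D → {A, B, C, D, E}.

{A, C}; {C, D}; {C, E}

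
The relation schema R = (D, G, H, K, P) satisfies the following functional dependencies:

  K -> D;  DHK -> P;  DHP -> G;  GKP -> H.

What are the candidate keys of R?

Attribute K never appears on the right-hand side of any dependency, so K must belong to every candidate key.
{K}⁺ = {D, K}, which is not all of the schema, so we must add further attributes.
{H, K}⁺: K→D adds D; DHK→P adds P; DHP→G adds G → {D, G, H, K, P}. Minimal: {K}⁺ = {D, K}; {H}⁺ = {H} — none reach the full schema.
{G, K, P}⁺: K→D adds D; GKP→H adds H → {D, G, H, K, P}. Minimal: {K, P}⁺ = {D, K, P}; {G, P}⁺ = {G, P}; {G, K}⁺ = {D, G, K} — none reach the full schema.

{H, K}; {G, K, P}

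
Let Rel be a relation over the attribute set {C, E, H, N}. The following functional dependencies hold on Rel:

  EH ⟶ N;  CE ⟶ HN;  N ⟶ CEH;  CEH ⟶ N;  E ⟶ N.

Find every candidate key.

E, N

{E}⁺: E→N adds N; N→CEH adds C, H → {C, E, H, N}.
{N}⁺: N→CEH adds C, E, H → {C, E, H, N}.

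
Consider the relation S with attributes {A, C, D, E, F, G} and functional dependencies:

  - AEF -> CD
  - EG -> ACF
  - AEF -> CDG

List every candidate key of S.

Attribute E never appears on the right-hand side of any dependency, so E must belong to every candidate key.
{E}⁺ = {E}, which is not all of the schema, so we must add further attributes.
{E, G}⁺: EG→ACF adds A, C, F; AEF→CDG adds D → {A, C, D, E, F, G}. Minimal: {G}⁺ = {G}; {E}⁺ = {E} — none reach the full schema.
{A, E, F}⁺: AEF→CD adds C, D; AEF→CDG adds G → {A, C, D, E, F, G}. Minimal: {E, F}⁺ = {E, F}; {A, F}⁺ = {A, F}; {A, E}⁺ = {A, E} — none reach the full schema.
Any other superkey contains one of these as a subset, so there are no further candidate keys.

{E, G}, {A, E, F}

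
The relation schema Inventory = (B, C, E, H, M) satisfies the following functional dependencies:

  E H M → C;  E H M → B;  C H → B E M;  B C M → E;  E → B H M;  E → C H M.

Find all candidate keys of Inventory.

{E}⁺: E→BHM adds B, H, M; E→CHM adds C → {B, C, E, H, M}.
{C, H}⁺: CH→BEM adds B, E, M → {B, C, E, H, M}. Minimal: {H}⁺ = {H}; {C}⁺ = {C} — none reach the full schema.
{B, C, M}⁺: BCM→E adds E; E→BHM adds H → {B, C, E, H, M}. Minimal: {C, M}⁺ = {C, M}; {B, M}⁺ = {B, M}; {B, C}⁺ = {B, C} — none reach the full schema.
Any other superkey contains one of these as a subset, so there are no further candidate keys.

E; CH; BCM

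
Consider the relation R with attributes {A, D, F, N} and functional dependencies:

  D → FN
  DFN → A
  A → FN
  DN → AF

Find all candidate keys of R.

{D}

Attribute D never appears on the right-hand side of any dependency, so D must belong to every candidate key.
{D}⁺ = {A, D, F, N}, which is all of the schema, so {D} is the only candidate key.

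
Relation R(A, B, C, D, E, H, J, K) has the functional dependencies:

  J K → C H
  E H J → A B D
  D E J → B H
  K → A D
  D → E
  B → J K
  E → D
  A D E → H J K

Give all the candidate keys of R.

{B}⁺: B→JK adds J, K; JK→CH adds C, H; K→AD adds A, D; D→E adds E → {A, B, C, D, E, H, J, K}.
{K}⁺: K→AD adds A, D; D→E adds E; ADE→HJK adds H, J; JK→CH adds C; EHJ→ABD adds B → {A, B, C, D, E, H, J, K}.
{A, D}⁺: D→E adds E; ADE→HJK adds H, J, K; JK→CH adds C; EHJ→ABD adds B → {A, B, C, D, E, H, J, K}. Minimal: {D}⁺ = {D, E}; {A}⁺ = {A} — none reach the full schema.
{A, E}⁺: E→D adds D; ADE→HJK adds H, J, K; JK→CH adds C; EHJ→ABD adds B → {A, B, C, D, E, H, J, K}. Minimal: {E}⁺ = {D, E}; {A}⁺ = {A} — none reach the full schema.
{D, J}⁺: D→E adds E; DEJ→BH adds B, H; B→JK adds K; JK→CH adds C; EHJ→ABD adds A → {A, B, C, D, E, H, J, K}. Minimal: {J}⁺ = {J}; {D}⁺ = {D, E} — none reach the full schema.
{E, J}⁺: E→D adds D; DEJ→BH adds B, H; B→JK adds K; JK→CH adds C; EHJ→ABD adds A → {A, B, C, D, E, H, J, K}. Minimal: {J}⁺ = {J}; {E}⁺ = {D, E} — none reach the full schema.

{B}, {K}, {A, D}, {A, E}, {D, J}, {E, J}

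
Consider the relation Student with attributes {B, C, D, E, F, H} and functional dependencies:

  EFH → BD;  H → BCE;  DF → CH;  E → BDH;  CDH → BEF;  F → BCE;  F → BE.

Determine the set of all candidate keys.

{E}, {F}, {H}

{E}⁺: E→BDH adds B, D, H; H→BCE adds C; CDH→BEF adds F → {B, C, D, E, F, H}.
{F}⁺: F→BCE adds B, C, E; E→BDH adds D, H → {B, C, D, E, F, H}.
{H}⁺: H→BCE adds B, C, E; E→BDH adds D; CDH→BEF adds F → {B, C, D, E, F, H}.
Any other superkey contains one of these as a subset, so there are no further candidate keys.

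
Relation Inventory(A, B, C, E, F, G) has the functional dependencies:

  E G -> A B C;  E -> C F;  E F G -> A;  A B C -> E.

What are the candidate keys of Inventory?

EG, ABCG

Attribute G never appears on the right-hand side of any dependency, so G must belong to every candidate key.
{G}⁺ = {G}, which is not all of the schema, so we must add further attributes.
{E, G}⁺: EG→ABC adds A, B, C; E→CF adds F → {A, B, C, E, F, G}. Minimal: {G}⁺ = {G}; {E}⁺ = {C, E, F} — none reach the full schema.
{A, B, C, G}⁺: ABC→E adds E; E→CF adds F → {A, B, C, E, F, G}. Minimal: {B, C, G}⁺ = {B, C, G}; {A, C, G}⁺ = {A, C, G}; {A, B, G}⁺ = {A, B, G}; … — none reach the full schema.
Any other superkey contains one of these as a subset, so there are no further candidate keys.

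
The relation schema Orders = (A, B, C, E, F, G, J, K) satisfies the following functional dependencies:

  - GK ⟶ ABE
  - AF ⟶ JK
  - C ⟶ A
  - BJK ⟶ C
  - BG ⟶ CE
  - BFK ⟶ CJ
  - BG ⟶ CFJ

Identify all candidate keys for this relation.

(B, G); (G, K); (A, F, G); (C, F, G)

Attribute G never appears on the right-hand side of any dependency, so G must belong to every candidate key.
{G}⁺ = {G}, which is not all of the schema, so we must add further attributes.
{B, G}⁺: BG→CE adds C, E; BG→CFJ adds F, J; C→A adds A; AF→JK adds K → {A, B, C, E, F, G, J, K}. Minimal: {G}⁺ = {G}; {B}⁺ = {B} — none reach the full schema.
{G, K}⁺: GK→ABE adds A, B, E; BG→CE adds C; BG→CFJ adds F, J → {A, B, C, E, F, G, J, K}. Minimal: {K}⁺ = {K}; {G}⁺ = {G} — none reach the full schema.
{A, F, G}⁺: AF→JK adds J, K; GK→ABE adds B, E; BJK→C adds C → {A, B, C, E, F, G, J, K}. Minimal: {F, G}⁺ = {F, G}; {A, G}⁺ = {A, G}; {A, F}⁺ = {A, F, J, K} — none reach the full schema.
{C, F, G}⁺: C→A adds A; AF→JK adds J, K; GK→ABE adds B, E → {A, B, C, E, F, G, J, K}. Minimal: {F, G}⁺ = {F, G}; {C, G}⁺ = {A, C, G}; {C, F}⁺ = {A, C, F, J, K} — none reach the full schema.
Any other superkey contains one of these as a subset, so there are no further candidate keys.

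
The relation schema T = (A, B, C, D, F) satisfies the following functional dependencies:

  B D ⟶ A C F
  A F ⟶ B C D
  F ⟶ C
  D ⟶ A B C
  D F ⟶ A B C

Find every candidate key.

{D}⁺: D→ABC adds A, B, C; BD→ACF adds F → {A, B, C, D, F}.
{A, F}⁺: AF→BCD adds B, C, D → {A, B, C, D, F}. Minimal: {F}⁺ = {C, F}; {A}⁺ = {A} — none reach the full schema.
Any other superkey contains one of these as a subset, so there are no further candidate keys.

{D}, {A, F}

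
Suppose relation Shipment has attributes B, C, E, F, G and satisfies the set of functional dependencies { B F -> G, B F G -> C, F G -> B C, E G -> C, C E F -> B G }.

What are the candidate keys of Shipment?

Attributes E, F never appear on any right-hand side, so every candidate key must contain {E, F}.
{E, F}⁺ = {E, F}, which is not all of the schema, so we must add further attributes.
{B, E, F}⁺: BF→G adds G; BFG→C adds C → {B, C, E, F, G}. Minimal: {E, F}⁺ = {E, F}; {B, F}⁺ = {B, C, F, G}; {B, E}⁺ = {B, E} — none reach the full schema.
{C, E, F}⁺: CEF→BG adds B, G → {B, C, E, F, G}. Minimal: {E, F}⁺ = {E, F}; {C, F}⁺ = {C, F}; {C, E}⁺ = {C, E} — none reach the full schema.
{E, F, G}⁺: FG→BC adds B, C → {B, C, E, F, G}. Minimal: {F, G}⁺ = {B, C, F, G}; {E, G}⁺ = {C, E, G}; {E, F}⁺ = {E, F} — none reach the full schema.
Any other superkey contains one of these as a subset, so there are no further candidate keys.

BEF, CEF, EFG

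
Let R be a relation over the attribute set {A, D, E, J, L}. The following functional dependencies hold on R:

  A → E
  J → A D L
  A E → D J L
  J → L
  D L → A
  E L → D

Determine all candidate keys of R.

{A}⁺: A→E adds E; AE→DJL adds D, J, L → {A, D, E, J, L}.
{J}⁺: J→ADL adds A, D, L; A→E adds E → {A, D, E, J, L}.
{D, L}⁺: DL→A adds A; A→E adds E; AE→DJL adds J → {A, D, E, J, L}. Minimal: {L}⁺ = {L}; {D}⁺ = {D} — none reach the full schema.
{E, L}⁺: EL→D adds D; DL→A adds A; AE→DJL adds J → {A, D, E, J, L}. Minimal: {L}⁺ = {L}; {E}⁺ = {E} — none reach the full schema.

(A), (J), (D, L), (E, L)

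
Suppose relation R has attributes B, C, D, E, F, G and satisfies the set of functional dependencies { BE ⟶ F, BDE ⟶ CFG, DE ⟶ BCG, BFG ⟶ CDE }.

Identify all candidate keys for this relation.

{D, E}⁺: DE→BCG adds B, C, G; BE→F adds F → {B, C, D, E, F, G}. Minimal: {E}⁺ = {E}; {D}⁺ = {D} — none reach the full schema.
{B, E, G}⁺: BE→F adds F; BFG→CDE adds C, D → {B, C, D, E, F, G}. Minimal: {E, G}⁺ = {E, G}; {B, G}⁺ = {B, G}; {B, E}⁺ = {B, E, F} — none reach the full schema.
{B, F, G}⁺: BFG→CDE adds C, D, E → {B, C, D, E, F, G}. Minimal: {F, G}⁺ = {F, G}; {B, G}⁺ = {B, G}; {B, F}⁺ = {B, F} — none reach the full schema.

(D, E), (B, E, G), (B, F, G)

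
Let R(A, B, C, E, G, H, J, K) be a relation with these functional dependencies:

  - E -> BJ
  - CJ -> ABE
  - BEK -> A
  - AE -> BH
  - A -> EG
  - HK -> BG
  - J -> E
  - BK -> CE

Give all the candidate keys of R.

{A, K}, {B, K}, {E, K}, {H, K}, {J, K}

Attribute K never appears on the right-hand side of any dependency, so K must belong to every candidate key.
{K}⁺ = {K}, which is not all of the schema, so we must add further attributes.
{A, K}⁺: A→EG adds E, G; E→BJ adds B, J; AE→BH adds H; BK→CE adds C → {A, B, C, E, G, H, J, K}. Minimal: {K}⁺ = {K}; {A}⁺ = {A, B, E, G, H, J} — none reach the full schema.
{B, K}⁺: BK→CE adds C, E; E→BJ adds J; CJ→ABE adds A; AE→BH adds H; A→EG adds G → {A, B, C, E, G, H, J, K}. Minimal: {K}⁺ = {K}; {B}⁺ = {B} — none reach the full schema.
{E, K}⁺: E→BJ adds B, J; BEK→A adds A; AE→BH adds H; A→EG adds G; BK→CE adds C → {A, B, C, E, G, H, J, K}. Minimal: {K}⁺ = {K}; {E}⁺ = {B, E, J} — none reach the full schema.
{H, K}⁺: HK→BG adds B, G; BK→CE adds C, E; E→BJ adds J; CJ→ABE adds A → {A, B, C, E, G, H, J, K}. Minimal: {K}⁺ = {K}; {H}⁺ = {H} — none reach the full schema.
{J, K}⁺: J→E adds E; E→BJ adds B; BEK→A adds A; AE→BH adds H; A→EG adds G; BK→CE adds C → {A, B, C, E, G, H, J, K}. Minimal: {K}⁺ = {K}; {J}⁺ = {B, E, J} — none reach the full schema.
Any other superkey contains one of these as a subset, so there are no further candidate keys.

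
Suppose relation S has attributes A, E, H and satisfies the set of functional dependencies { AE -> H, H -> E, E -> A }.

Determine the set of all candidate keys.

{E}, {H}

{E}⁺: E→A adds A; AE→H adds H → {A, E, H}.
{H}⁺: H→E adds E; E→A adds A → {A, E, H}.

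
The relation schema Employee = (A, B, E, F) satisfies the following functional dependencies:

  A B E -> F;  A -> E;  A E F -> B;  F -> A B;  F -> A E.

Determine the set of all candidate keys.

(F); (A, B)

{F}⁺: F→AB adds A, B; F→AE adds E → {A, B, E, F}.
{A, B}⁺: A→E adds E; ABE→F adds F → {A, B, E, F}. Minimal: {B}⁺ = {B}; {A}⁺ = {A, E} — none reach the full schema.
Any other superkey contains one of these as a subset, so there are no further candidate keys.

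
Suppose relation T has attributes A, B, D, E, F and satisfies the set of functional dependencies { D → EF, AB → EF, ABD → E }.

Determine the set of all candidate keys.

(A, B, D)

Attributes A, B, D never appear on any right-hand side, so every candidate key must contain {A, B, D}.
{A, B, D}⁺ = {A, B, D, E, F}, which is all of the schema, so {A, B, D} is the only candidate key.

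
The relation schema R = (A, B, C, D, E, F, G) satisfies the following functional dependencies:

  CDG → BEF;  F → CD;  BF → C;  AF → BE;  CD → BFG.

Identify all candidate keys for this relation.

{A, F}, {A, C, D}

Attribute A never appears on the right-hand side of any dependency, so A must belong to every candidate key.
{A}⁺ = {A}, which is not all of the schema, so we must add further attributes.
{A, F}⁺: F→CD adds C, D; AF→BE adds B, E; CD→BFG adds G → {A, B, C, D, E, F, G}.
{A, C, D}⁺: CD→BFG adds B, F, G; CDG→BEF adds E → {A, B, C, D, E, F, G}.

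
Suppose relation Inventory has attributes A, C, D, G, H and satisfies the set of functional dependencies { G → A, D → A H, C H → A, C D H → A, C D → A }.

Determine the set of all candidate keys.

(C, D, G)

Attributes C, D, G never appear on any right-hand side, so every candidate key must contain {C, D, G}.
{C, D, G}⁺ = {A, C, D, G, H}, which is all of the schema, so {C, D, G} is the only candidate key.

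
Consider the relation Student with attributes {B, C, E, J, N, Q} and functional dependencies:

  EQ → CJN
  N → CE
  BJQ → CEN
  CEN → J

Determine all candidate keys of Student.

Attributes B, Q never appear on any right-hand side, so every candidate key must contain {B, Q}.
{B, Q}⁺ = {B, Q}, which is not all of the schema, so we must add further attributes.
{B, E, Q}⁺: EQ→CJN adds C, J, N → {B, C, E, J, N, Q}.
{B, J, Q}⁺: BJQ→CEN adds C, E, N → {B, C, E, J, N, Q}.
{B, N, Q}⁺: N→CE adds C, E; CEN→J adds J → {B, C, E, J, N, Q}.

{B, E, Q}; {B, J, Q}; {B, N, Q}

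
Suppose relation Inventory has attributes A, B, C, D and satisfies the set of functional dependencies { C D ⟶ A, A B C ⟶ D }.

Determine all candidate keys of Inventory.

Attributes B, C never appear on any right-hand side, so every candidate key must contain {B, C}.
{B, C}⁺ = {B, C}, which is not all of the schema, so we must add further attributes.
{A, B, C}⁺: ABC→D adds D → {A, B, C, D}. Minimal: {B, C}⁺ = {B, C}; {A, C}⁺ = {A, C}; {A, B}⁺ = {A, B} — none reach the full schema.
{B, C, D}⁺: CD→A adds A → {A, B, C, D}. Minimal: {C, D}⁺ = {A, C, D}; {B, D}⁺ = {B, D}; {B, C}⁺ = {B, C} — none reach the full schema.
Any other superkey contains one of these as a subset, so there are no further candidate keys.

(A, B, C), (B, C, D)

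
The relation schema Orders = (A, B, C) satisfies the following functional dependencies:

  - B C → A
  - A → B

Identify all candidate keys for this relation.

Attribute C never appears on the right-hand side of any dependency, so C must belong to every candidate key.
{C}⁺ = {C}, which is not all of the schema, so we must add further attributes.
{A, C}⁺: A→B adds B → {A, B, C}. Minimal: {C}⁺ = {C}; {A}⁺ = {A, B} — none reach the full schema.
{B, C}⁺: BC→A adds A → {A, B, C}. Minimal: {C}⁺ = {C}; {B}⁺ = {B} — none reach the full schema.
Any other superkey contains one of these as a subset, so there are no further candidate keys.

(A, C), (B, C)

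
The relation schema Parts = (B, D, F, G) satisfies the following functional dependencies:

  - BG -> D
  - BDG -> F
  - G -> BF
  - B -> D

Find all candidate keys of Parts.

(G)

Attribute G never appears on the right-hand side of any dependency, so G must belong to every candidate key.
{G}⁺ = {B, D, F, G}, which is all of the schema, so {G} is the only candidate key.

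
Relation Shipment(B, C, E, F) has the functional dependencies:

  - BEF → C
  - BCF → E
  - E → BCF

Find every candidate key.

{E}, {B, C, F}

{E}⁺: E→BCF adds B, C, F → {B, C, E, F}.
{B, C, F}⁺: BCF→E adds E → {B, C, E, F}. Minimal: {C, F}⁺ = {C, F}; {B, F}⁺ = {B, F}; {B, C}⁺ = {B, C} — none reach the full schema.
Any other superkey contains one of these as a subset, so there are no further candidate keys.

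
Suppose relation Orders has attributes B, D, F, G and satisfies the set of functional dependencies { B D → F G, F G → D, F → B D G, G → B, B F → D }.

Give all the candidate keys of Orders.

{F}⁺: F→BDG adds B, D, G → {B, D, F, G}.
{B, D}⁺: BD→FG adds F, G → {B, D, F, G}. Minimal: {D}⁺ = {D}; {B}⁺ = {B} — none reach the full schema.
{D, G}⁺: G→B adds B; BD→FG adds F → {B, D, F, G}. Minimal: {G}⁺ = {B, G}; {D}⁺ = {D} — none reach the full schema.

{F}; {B, D}; {D, G}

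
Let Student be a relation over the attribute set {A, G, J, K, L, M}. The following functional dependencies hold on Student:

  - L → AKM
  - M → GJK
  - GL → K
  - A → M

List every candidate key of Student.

(L)

{L}⁺: L→AKM adds A, K, M; M→GJK adds G, J → {A, G, J, K, L, M}.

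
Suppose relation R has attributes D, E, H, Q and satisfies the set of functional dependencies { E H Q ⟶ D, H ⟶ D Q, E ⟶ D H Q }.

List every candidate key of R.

E

Attribute E never appears on the right-hand side of any dependency, so E must belong to every candidate key.
{E}⁺ = {D, E, H, Q}, which is all of the schema, so {E} is the only candidate key.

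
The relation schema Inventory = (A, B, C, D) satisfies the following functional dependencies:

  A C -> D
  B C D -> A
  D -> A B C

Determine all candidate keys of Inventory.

(D), (A, C)

{D}⁺: D→ABC adds A, B, C → {A, B, C, D}.
{A, C}⁺: AC→D adds D; D→ABC adds B → {A, B, C, D}. Minimal: {C}⁺ = {C}; {A}⁺ = {A} — none reach the full schema.
Any other superkey contains one of these as a subset, so there are no further candidate keys.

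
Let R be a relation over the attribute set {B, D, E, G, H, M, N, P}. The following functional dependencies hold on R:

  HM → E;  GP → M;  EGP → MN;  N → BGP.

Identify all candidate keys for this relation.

DHN, DGHP

Attributes D, H never appear on any right-hand side, so every candidate key must contain {D, H}.
{D, H}⁺ = {D, H}, which is not all of the schema, so we must add further attributes.
{D, H, N}⁺: N→BGP adds B, G, P; GP→M adds M; HM→E adds E → {B, D, E, G, H, M, N, P}. Minimal: {H, N}⁺ = {B, E, G, H, M, N, P}; {D, N}⁺ = {B, D, G, M, N, P}; {D, H}⁺ = {D, H} — none reach the full schema.
{D, G, H, P}⁺: GP→M adds M; HM→E adds E; EGP→MN adds N; N→BGP adds B → {B, D, E, G, H, M, N, P}. Minimal: {G, H, P}⁺ = {B, E, G, H, M, N, P}; {D, H, P}⁺ = {D, H, P}; {D, G, P}⁺ = {D, G, M, P}; … — none reach the full schema.
Any other superkey contains one of these as a subset, so there are no further candidate keys.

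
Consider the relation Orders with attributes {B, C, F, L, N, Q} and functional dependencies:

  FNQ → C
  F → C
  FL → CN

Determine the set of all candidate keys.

Attributes B, F, L, Q never appear on any right-hand side, so every candidate key must contain {B, F, L, Q}.
{B, F, L, Q}⁺ = {B, C, F, L, N, Q}, which is all of the schema, so {B, F, L, Q} is the only candidate key.

(B, F, L, Q)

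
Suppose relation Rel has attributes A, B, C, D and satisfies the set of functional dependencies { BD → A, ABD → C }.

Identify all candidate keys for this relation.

Attributes B, D never appear on any right-hand side, so every candidate key must contain {B, D}.
{B, D}⁺ = {A, B, C, D}, which is all of the schema, so {B, D} is the only candidate key.

BD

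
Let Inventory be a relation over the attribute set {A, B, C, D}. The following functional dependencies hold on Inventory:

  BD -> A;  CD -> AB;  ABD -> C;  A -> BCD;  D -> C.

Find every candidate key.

{A}⁺: A→BCD adds B, C, D → {A, B, C, D}.
{D}⁺: D→C adds C; CD→AB adds A, B → {A, B, C, D}.

{A}; {D}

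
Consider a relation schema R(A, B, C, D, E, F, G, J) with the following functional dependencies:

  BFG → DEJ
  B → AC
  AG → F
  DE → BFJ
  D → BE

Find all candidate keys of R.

Attribute G never appears on the right-hand side of any dependency, so G must belong to every candidate key.
{G}⁺ = {G}, which is not all of the schema, so we must add further attributes.
{B, G}⁺: B→AC adds A, C; AG→F adds F; BFG→DEJ adds D, E, J → {A, B, C, D, E, F, G, J}. Minimal: {G}⁺ = {G}; {B}⁺ = {A, B, C} — none reach the full schema.
{D, G}⁺: D→BE adds B, E; B→AC adds A, C; AG→F adds F; DE→BFJ adds J → {A, B, C, D, E, F, G, J}. Minimal: {G}⁺ = {G}; {D}⁺ = {A, B, C, D, E, F, J} — none reach the full schema.
Any other superkey contains one of these as a subset, so there are no further candidate keys.

{B, G}, {D, G}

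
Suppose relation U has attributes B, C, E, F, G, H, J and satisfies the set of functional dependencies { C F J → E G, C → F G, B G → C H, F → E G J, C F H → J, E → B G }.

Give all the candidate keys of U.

{C}; {E}; {F}; {B, G}

{C}⁺: C→FG adds F, G; F→EGJ adds E, J; E→BG adds B; BG→CH adds H → {B, C, E, F, G, H, J}.
{E}⁺: E→BG adds B, G; BG→CH adds C, H; C→FG adds F; F→EGJ adds J → {B, C, E, F, G, H, J}.
{F}⁺: F→EGJ adds E, G, J; E→BG adds B; BG→CH adds C, H → {B, C, E, F, G, H, J}.
{B, G}⁺: BG→CH adds C, H; C→FG adds F; F→EGJ adds E, J → {B, C, E, F, G, H, J}.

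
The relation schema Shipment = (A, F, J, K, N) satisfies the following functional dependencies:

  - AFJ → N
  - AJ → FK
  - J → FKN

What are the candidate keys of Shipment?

Attributes A, J never appear on any right-hand side, so every candidate key must contain {A, J}.
{A, J}⁺ = {A, F, J, K, N}, which is all of the schema, so {A, J} is the only candidate key.

{A, J}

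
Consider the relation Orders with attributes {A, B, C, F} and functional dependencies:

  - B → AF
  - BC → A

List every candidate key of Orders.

{B, C}

Attributes B, C never appear on any right-hand side, so every candidate key must contain {B, C}.
{B, C}⁺ = {A, B, C, F}, which is all of the schema, so {B, C} is the only candidate key.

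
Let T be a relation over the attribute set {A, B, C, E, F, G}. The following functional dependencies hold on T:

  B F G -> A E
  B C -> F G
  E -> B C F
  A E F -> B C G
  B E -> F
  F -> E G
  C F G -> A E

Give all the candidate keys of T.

{E}⁺: E→BCF adds B, C, F; F→EG adds G; CFG→AE adds A → {A, B, C, E, F, G}.
{F}⁺: F→EG adds E, G; E→BCF adds B, C; CFG→AE adds A → {A, B, C, E, F, G}.
{B, C}⁺: BC→FG adds F, G; F→EG adds E; CFG→AE adds A → {A, B, C, E, F, G}. Minimal: {C}⁺ = {C}; {B}⁺ = {B} — none reach the full schema.
Any other superkey contains one of these as a subset, so there are no further candidate keys.

(E); (F); (B, C)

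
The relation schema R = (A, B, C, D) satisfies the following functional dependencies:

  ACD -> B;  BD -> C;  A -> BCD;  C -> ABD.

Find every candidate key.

{A}, {C}, {B, D}

{A}⁺: A→BCD adds B, C, D → {A, B, C, D}.
{C}⁺: C→ABD adds A, B, D → {A, B, C, D}.
{B, D}⁺: BD→C adds C; C→ABD adds A → {A, B, C, D}. Minimal: {D}⁺ = {D}; {B}⁺ = {B} — none reach the full schema.
Any other superkey contains one of these as a subset, so there are no further candidate keys.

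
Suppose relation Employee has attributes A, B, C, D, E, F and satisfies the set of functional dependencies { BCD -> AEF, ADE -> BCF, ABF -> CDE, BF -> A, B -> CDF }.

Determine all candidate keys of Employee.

{B}⁺: B→CDF adds C, D, F; BCD→AEF adds A, E → {A, B, C, D, E, F}.
{A, D, E}⁺: ADE→BCF adds B, C, F → {A, B, C, D, E, F}. Minimal: {D, E}⁺ = {D, E}; {A, E}⁺ = {A, E}; {A, D}⁺ = {A, D} — none reach the full schema.
Any other superkey contains one of these as a subset, so there are no further candidate keys.

(B), (A, D, E)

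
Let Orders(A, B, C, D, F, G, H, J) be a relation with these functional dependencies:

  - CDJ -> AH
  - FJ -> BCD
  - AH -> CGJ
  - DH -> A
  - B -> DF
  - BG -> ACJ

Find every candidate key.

{B, G}⁺: B→DF adds D, F; BG→ACJ adds A, C, J; CDJ→AH adds H → {A, B, C, D, F, G, H, J}. Minimal: {G}⁺ = {G}; {B}⁺ = {B, D, F} — none reach the full schema.
{B, H}⁺: B→DF adds D, F; DH→A adds A; AH→CGJ adds C, G, J → {A, B, C, D, F, G, H, J}. Minimal: {H}⁺ = {H}; {B}⁺ = {B, D, F} — none reach the full schema.
{B, J}⁺: B→DF adds D, F; FJ→BCD adds C; CDJ→AH adds A, H; AH→CGJ adds G → {A, B, C, D, F, G, H, J}. Minimal: {J}⁺ = {J}; {B}⁺ = {B, D, F} — none reach the full schema.
{F, J}⁺: FJ→BCD adds B, C, D; CDJ→AH adds A, H; AH→CGJ adds G → {A, B, C, D, F, G, H, J}. Minimal: {J}⁺ = {J}; {F}⁺ = {F} — none reach the full schema.
{A, F, H}⁺: AH→CGJ adds C, G, J; FJ→BCD adds B, D → {A, B, C, D, F, G, H, J}. Minimal: {F, H}⁺ = {F, H}; {A, H}⁺ = {A, C, G, H, J}; {A, F}⁺ = {A, F} — none reach the full schema.
{D, F, H}⁺: DH→A adds A; AH→CGJ adds C, G, J; FJ→BCD adds B → {A, B, C, D, F, G, H, J}. Minimal: {F, H}⁺ = {F, H}; {D, H}⁺ = {A, C, D, G, H, J}; {D, F}⁺ = {D, F} — none reach the full schema.
Any other superkey contains one of these as a subset, so there are no further candidate keys.

{B, G}; {B, H}; {B, J}; {F, J}; {A, F, H}; {D, F, H}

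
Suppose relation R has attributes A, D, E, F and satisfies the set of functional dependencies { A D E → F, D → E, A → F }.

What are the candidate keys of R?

{A, D}

Attributes A, D never appear on any right-hand side, so every candidate key must contain {A, D}.
{A, D}⁺ = {A, D, E, F}, which is all of the schema, so {A, D} is the only candidate key.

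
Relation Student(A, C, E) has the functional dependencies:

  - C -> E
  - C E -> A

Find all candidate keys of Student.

{C}⁺: C→E adds E; CE→A adds A → {A, C, E}.
No other minimal superkey exists.

{C}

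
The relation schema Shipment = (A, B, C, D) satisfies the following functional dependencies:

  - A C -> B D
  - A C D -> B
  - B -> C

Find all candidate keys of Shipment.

{A, B}; {A, C}

Attribute A never appears on the right-hand side of any dependency, so A must belong to every candidate key.
{A}⁺ = {A}, which is not all of the schema, so we must add further attributes.
{A, B}⁺: B→C adds C; AC→BD adds D → {A, B, C, D}.
{A, C}⁺: AC→BD adds B, D → {A, B, C, D}.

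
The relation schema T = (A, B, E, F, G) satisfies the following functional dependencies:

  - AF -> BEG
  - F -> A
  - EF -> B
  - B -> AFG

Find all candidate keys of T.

B, F

{B}⁺: B→AFG adds A, F, G; AF→BEG adds E → {A, B, E, F, G}.
{F}⁺: F→A adds A; AF→BEG adds B, E, G → {A, B, E, F, G}.
Any other superkey contains one of these as a subset, so there are no further candidate keys.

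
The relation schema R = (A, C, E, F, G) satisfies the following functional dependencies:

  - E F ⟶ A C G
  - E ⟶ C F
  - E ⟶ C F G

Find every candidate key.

(E)

Attribute E never appears on the right-hand side of any dependency, so E must belong to every candidate key.
{E}⁺ = {A, C, E, F, G}, which is all of the schema, so {E} is the only candidate key.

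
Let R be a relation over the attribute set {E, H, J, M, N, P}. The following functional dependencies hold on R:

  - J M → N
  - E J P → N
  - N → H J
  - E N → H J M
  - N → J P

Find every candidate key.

(E, N); (E, J, M); (E, J, P)

Attribute E never appears on the right-hand side of any dependency, so E must belong to every candidate key.
{E}⁺ = {E}, which is not all of the schema, so we must add further attributes.
{E, N}⁺: N→HJ adds H, J; EN→HJM adds M; N→JP adds P → {E, H, J, M, N, P}.
{E, J, M}⁺: JM→N adds N; N→HJ adds H; N→JP adds P → {E, H, J, M, N, P}.
{E, J, P}⁺: EJP→N adds N; N→HJ adds H; EN→HJM adds M → {E, H, J, M, N, P}.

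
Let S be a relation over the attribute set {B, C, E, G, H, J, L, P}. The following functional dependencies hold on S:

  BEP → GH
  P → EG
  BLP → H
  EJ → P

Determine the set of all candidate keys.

BCEJL, BCJLP

Attributes B, C, J, L never appear on any right-hand side, so every candidate key must contain {B, C, J, L}.
{B, C, J, L}⁺ = {B, C, J, L}, which is not all of the schema, so we must add further attributes.
{B, C, E, J, L}⁺: EJ→P adds P; BEP→GH adds G, H → {B, C, E, G, H, J, L, P}. Minimal: {C, E, J, L}⁺ = {C, E, G, J, L, P}; {B, E, J, L}⁺ = {B, E, G, H, J, L, P}; {B, C, J, L}⁺ = {B, C, J, L}; … — none reach the full schema.
{B, C, J, L, P}⁺: P→EG adds E, G; BLP→H adds H → {B, C, E, G, H, J, L, P}. Minimal: {C, J, L, P}⁺ = {C, E, G, J, L, P}; {B, J, L, P}⁺ = {B, E, G, H, J, L, P}; {B, C, L, P}⁺ = {B, C, E, G, H, L, P}; … — none reach the full schema.
Any other superkey contains one of these as a subset, so there are no further candidate keys.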